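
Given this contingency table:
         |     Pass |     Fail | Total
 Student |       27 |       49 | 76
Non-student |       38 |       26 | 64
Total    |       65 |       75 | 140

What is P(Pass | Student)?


P(Pass | Student) = 27/(27+49) = 27/76

P(Pass|Student) = 27/76 ≈ 35.53%


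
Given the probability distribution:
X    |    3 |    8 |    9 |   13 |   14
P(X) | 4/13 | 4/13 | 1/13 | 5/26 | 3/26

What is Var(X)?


E[X] = 213/26
E[X²] = 2179/26
Var(X) = E[X²] - (E[X])² = 2179/26 - 45369/676 = 11285/676

Var(X) = 11285/676 ≈ 16.6938


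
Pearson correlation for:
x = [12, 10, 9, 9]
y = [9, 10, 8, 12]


n=4, Σx=40, Σy=39, Σxy=388, Σx²=406, Σy²=389
r = (4×388 - 40×39)/√((4×406 - 40²)(4×389 - 39²))
= -8/√(24×35) = -8/√840 ≈ -8/28.9828 ≈ -0.2760

r ≈ -0.2760


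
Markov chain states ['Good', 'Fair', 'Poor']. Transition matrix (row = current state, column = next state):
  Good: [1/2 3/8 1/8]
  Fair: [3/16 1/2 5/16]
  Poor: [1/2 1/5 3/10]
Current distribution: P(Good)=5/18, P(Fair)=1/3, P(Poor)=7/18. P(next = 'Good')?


P(next=Good) = Σᵢ P(now=i)×P(i→Good)
= 5/18×1/2 + 1/3×3/16 + 7/18×1/2
= 5/36 + 1/16 + 7/36 = 19/48

P = 19/48 ≈ 0.3958


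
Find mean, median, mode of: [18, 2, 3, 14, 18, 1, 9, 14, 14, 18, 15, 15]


Sorted: [1, 2, 3, 9, 14, 14, 14, 15, 15, 18, 18, 18]
Mean = 141/12 = 47/4
Median = 14
Freq: {18: 3, 2: 1, 3: 1, 14: 3, 1: 1, 9: 1, 15: 2}
Mode: [14, 18]

Mean=47/4, Median=14, Mode=[14, 18]


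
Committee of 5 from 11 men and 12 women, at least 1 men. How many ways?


Count by #men:
  1M,4W: C(11,1)×C(12,4)=5445
  2M,3W: C(11,2)×C(12,3)=12100
  3M,2W: C(11,3)×C(12,2)=10890
  4M,1W: C(11,4)×C(12,1)=3960
  5M,0W: C(11,5)×C(12,0)=462
Total = 32857

32857


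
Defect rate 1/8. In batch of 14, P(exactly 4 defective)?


Binomial: P(X=4) = C(14,4)×p^4×(1-p)^10
= 1001 × 1/4096 × 282475249/1073741824 = 282757724249/4398046511104

P(X=4) = 282757724249/4398046511104 ≈ 6.43%


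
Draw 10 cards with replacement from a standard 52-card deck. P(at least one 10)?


P(not a 10) = 48/52 = 12/13
P(none in 10 draws) = (12/13)^10 = 61917364224/137858491849
P(≥1 10) = 1 - 61917364224/137858491849 = 75941127625/137858491849

P = 75941127625/137858491849 ≈ 55.09%


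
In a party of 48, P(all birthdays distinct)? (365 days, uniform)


P(all different) = Π(365-i)/365 for i=0..47
= (365/365)×(364/365)×...×(318/365)
= 0.039402

P ≈ 0.0394 ≈ 3.94%


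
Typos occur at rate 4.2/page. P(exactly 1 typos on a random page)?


Poisson(λ=4.2): P(X=1) = e^(-λ)×λ^k/k!
= e^(-4.2) × 4.2^1 / 1!
≈ 0.01499557682 × 4.2 / 1 ≈ 0.062981

P(X=1) ≈ 0.062981 ≈ 6.30%


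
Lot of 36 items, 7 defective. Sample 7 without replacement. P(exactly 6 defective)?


Hypergeometric: C(7,6)×C(29,1)/C(36,7)
= 7×29/8347680 = 203/8347680

P(X=6) = 203/8347680 ≈ 0.00%


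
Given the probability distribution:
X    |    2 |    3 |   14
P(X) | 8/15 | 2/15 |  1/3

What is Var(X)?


E[X] = 92/15
E[X²] = 206/3
Var(X) = E[X²] - (E[X])² = 206/3 - 8464/225 = 6986/225

Var(X) = 6986/225 ≈ 31.0489


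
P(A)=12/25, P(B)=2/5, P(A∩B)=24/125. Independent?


P(A)×P(B) = 24/125
P(A∩B) = 24/125
Equal ✓ → Independent

Yes, independent


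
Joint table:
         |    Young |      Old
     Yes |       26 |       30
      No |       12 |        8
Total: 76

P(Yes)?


P(Yes) = (26+30)/76 = 56/76 = 14/19

P(Yes) = 14/19 ≈ 73.68%


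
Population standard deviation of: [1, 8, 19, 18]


Mean = 46/4 = 23/2
  (1-23/2)²=441/4
  (8-23/2)²=49/4
  (19-23/2)²=225/4
  (18-23/2)²=169/4
Σ(x-μ)² = 221
σ² = 221/4

σ = √(221/4) ≈ 7.4330


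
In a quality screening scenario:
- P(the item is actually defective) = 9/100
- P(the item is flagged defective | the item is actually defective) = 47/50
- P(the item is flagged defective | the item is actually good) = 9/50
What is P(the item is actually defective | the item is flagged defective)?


Using Bayes' theorem:
P(A|B) = P(B|A)·P(A) / P(B)

P(the item is flagged defective) = 47/50 × 9/100 + 9/50 × 91/100
= 423/5000 + 819/5000 = 621/2500

P(the item is actually defective|the item is flagged defective) = (423/5000) / (621/2500) = 47/138

P(the item is actually defective|the item is flagged defective) = 47/138 ≈ 34.06%


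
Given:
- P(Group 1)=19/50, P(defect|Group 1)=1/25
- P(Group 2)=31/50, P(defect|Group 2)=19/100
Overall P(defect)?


P(B) = Σ P(B|Aᵢ)×P(Aᵢ)
  1/25×19/50 = 19/1250
  19/100×31/50 = 589/5000
Sum = 133/1000

P(defect) = 133/1000 ≈ 13.30%


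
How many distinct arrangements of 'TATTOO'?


Letters: 6, freq: {'T': 3, 'A': 1, 'O': 2}
6!/(3!×1!×2!) = 720/12 = 60

60


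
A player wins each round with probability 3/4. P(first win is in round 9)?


Geometric: P(X=9) = (1-p)^(k-1)×p = (1/4)^8×3/4 = 3/262144

P(X=9) = 3/262144 ≈ 0.00%


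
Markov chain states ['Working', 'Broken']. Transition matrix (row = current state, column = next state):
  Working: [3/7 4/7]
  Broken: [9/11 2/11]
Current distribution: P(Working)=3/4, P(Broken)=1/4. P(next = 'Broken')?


P(next=Broken) = Σᵢ P(now=i)×P(i→Broken)
= 3/4×4/7 + 1/4×2/11
= 3/7 + 1/22 = 73/154

P = 73/154 ≈ 0.4740


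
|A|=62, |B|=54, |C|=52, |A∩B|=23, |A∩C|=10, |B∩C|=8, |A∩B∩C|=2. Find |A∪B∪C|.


|A∪B∪C| = 62+54+52-23-10-8+2 = 129

|A∪B∪C| = 129


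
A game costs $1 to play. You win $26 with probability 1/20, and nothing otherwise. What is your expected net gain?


E[gain] = (26-1)×1/20 + (-1)×19/20
= 5/4 - 19/20 = 3/10

Expected net gain = $3/10 ≈ $0.30


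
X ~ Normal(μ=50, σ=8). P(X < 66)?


z = (66-50)/8 = 2.0
P(Z < 2.0) = 0.9772

P(X < 66) ≈ 0.9772


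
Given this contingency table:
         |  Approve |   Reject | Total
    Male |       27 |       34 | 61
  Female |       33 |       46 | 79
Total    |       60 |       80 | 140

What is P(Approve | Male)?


P(Approve | Male) = 27/(27+34) = 27/61

P(Approve|Male) = 27/61 ≈ 44.26%


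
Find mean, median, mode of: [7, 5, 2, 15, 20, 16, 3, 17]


Sorted: [2, 3, 5, 7, 15, 16, 17, 20]
Mean = 85/8
Median = 11
Freq: {7: 1, 5: 1, 2: 1, 15: 1, 20: 1, 16: 1, 3: 1, 17: 1}
Mode: No mode

Mean=85/8, Median=11, Mode=No mode


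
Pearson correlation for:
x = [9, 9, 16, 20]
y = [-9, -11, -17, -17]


n=4, Σx=54, Σy=-54, Σxy=-792, Σx²=818, Σy²=780
r = (4×(-792) - 54×(-54))/√((4×818 - 54²)(4×780 - (-54)²))
= -252/√(356×204) = -252/√72624 ≈ -252/269.4884 ≈ -0.9351

r ≈ -0.9351


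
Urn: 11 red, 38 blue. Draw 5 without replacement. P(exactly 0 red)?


Hypergeometric: C(11,0)×C(38,5)/C(49,5)
= 1×501942/1906884 = 11951/45402

P(X=0) = 11951/45402 ≈ 26.32%


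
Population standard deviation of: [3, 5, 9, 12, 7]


Mean = 36/5
  (3-36/5)²=441/25
  (5-36/5)²=121/25
  (9-36/5)²=81/25
  (12-36/5)²=576/25
  (7-36/5)²=1/25
Σ(x-μ)² = 244/5
σ² = (244/5)/5 = 244/25

σ = √(244/25) ≈ 3.1241


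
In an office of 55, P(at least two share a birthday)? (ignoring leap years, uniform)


P(all different) = Π(365-i)/365 for i=0..54
= 0.013738
P(match) = 1 - 0.013738 = 0.986262

P ≈ 0.9863 ≈ 98.63%


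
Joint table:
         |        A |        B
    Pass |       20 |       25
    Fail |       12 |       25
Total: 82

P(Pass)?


P(Pass) = (20+25)/82 = 45/82

P(Pass) = 45/82 ≈ 54.88%


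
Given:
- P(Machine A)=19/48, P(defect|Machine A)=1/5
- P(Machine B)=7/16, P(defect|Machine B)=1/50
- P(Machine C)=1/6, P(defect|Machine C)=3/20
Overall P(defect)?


P(B) = Σ P(B|Aᵢ)×P(Aᵢ)
  1/5×19/48 = 19/240
  1/50×7/16 = 7/800
  3/20×1/6 = 1/40
Sum = 271/2400

P(defect) = 271/2400 ≈ 11.29%


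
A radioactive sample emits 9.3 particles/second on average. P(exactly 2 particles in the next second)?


Poisson(λ=9.3): P(X=2) = e^(-λ)×λ^k/k!
= e^(-9.3) × 9.3^2 / 2!
≈ 9.142423148e-05 × 86.49 / 2 ≈ 0.003954

P(X=2) ≈ 0.003954 ≈ 0.40%


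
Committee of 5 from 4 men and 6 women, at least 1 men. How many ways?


Count by #men:
  1M,4W: C(4,1)×C(6,4)=60
  2M,3W: C(4,2)×C(6,3)=120
  3M,2W: C(4,3)×C(6,2)=60
  4M,1W: C(4,4)×C(6,1)=6
Total = 246

246


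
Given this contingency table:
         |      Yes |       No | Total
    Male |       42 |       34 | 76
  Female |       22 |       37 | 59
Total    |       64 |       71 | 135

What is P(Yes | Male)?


P(Yes | Male) = 42/(42+34) = 42/76 = 21/38

P(Yes|Male) = 21/38 ≈ 55.26%


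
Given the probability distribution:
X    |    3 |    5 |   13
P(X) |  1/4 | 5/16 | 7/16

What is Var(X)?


E[X] = 8
E[X²] = 84
Var(X) = E[X²] - (E[X])² = 84 - 64 = 20

Var(X) = 20 ≈ 20.0000


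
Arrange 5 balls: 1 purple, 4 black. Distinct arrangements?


5!/(1!×4!) = 5

5


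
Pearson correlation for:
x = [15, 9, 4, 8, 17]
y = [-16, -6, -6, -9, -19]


n=5, Σx=53, Σy=-56, Σxy=-713, Σx²=675, Σy²=770
r = (5×(-713) - 53×(-56))/√((5×675 - 53²)(5×770 - (-56)²))
= -597/√(566×714) = -597/√404124 ≈ -597/635.7075 ≈ -0.9391

r ≈ -0.9391


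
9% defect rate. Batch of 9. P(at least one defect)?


P(all good) = (91/100)^9 = 427929800129788411/1000000000000000000
P(≥1 defect) = 572070199870211589/1000000000000000000

P = 572070199870211589/1000000000000000000 ≈ 57.21%


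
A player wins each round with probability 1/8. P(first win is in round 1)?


Geometric: P(X=1) = (1-p)^(k-1)×p = (7/8)^0×1/8 = 1/8

P(X=1) = 1/8 ≈ 12.50%


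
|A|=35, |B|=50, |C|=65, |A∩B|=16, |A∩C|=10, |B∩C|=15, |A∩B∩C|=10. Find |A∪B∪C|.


|A∪B∪C| = 35+50+65-16-10-15+10 = 119

|A∪B∪C| = 119


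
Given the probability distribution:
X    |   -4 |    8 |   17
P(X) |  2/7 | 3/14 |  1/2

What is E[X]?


E[X] = Σ x·P(X=x)
= (-4)×(2/7) + (8)×(3/14) + (17)×(1/2)
= 127/14

E[X] = 127/14


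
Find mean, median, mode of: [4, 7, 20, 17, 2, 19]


Sorted: [2, 4, 7, 17, 19, 20]
Mean = 69/6 = 23/2
Median = 12
Freq: {4: 1, 7: 1, 20: 1, 17: 1, 2: 1, 19: 1}
Mode: No mode

Mean=23/2, Median=12, Mode=No mode


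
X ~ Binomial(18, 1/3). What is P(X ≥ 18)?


P(X ≥ 18) = Σ P(X=i) for i=18..18
P(X=18) = 1/387420489
Sum = 1/387420489

P(X ≥ 18) = 1/387420489 ≈ 0.00%


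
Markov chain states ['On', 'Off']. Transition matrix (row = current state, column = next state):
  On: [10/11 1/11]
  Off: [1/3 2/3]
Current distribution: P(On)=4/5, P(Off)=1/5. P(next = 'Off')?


P(next=Off) = Σᵢ P(now=i)×P(i→Off)
= 4/5×1/11 + 1/5×2/3
= 4/55 + 2/15 = 34/165

P = 34/165 ≈ 0.2061


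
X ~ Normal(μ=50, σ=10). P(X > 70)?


z = (70-50)/10 = 2.0
P(X > 70) = 1 - P(Z ≤ 2.0) = 1 - 0.9772 = 0.0228

P(X > 70) ≈ 0.0228


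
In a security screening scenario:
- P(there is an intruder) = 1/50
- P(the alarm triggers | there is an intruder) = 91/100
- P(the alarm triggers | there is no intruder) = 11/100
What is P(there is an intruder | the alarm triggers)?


Using Bayes' theorem:
P(A|B) = P(B|A)·P(A) / P(B)

P(the alarm triggers) = 91/100 × 1/50 + 11/100 × 49/50
= 91/5000 + 539/5000 = 63/500

P(there is an intruder|the alarm triggers) = (91/5000) / (63/500) = 13/90

P(there is an intruder|the alarm triggers) = 13/90 ≈ 14.44%


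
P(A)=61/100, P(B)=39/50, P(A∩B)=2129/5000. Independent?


P(A)×P(B) = 2379/5000
P(A∩B) = 2129/5000
Not equal → NOT independent

No, not independent


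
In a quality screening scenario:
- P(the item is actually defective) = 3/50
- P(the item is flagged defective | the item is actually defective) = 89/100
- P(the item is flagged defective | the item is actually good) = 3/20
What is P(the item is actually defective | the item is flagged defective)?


Using Bayes' theorem:
P(A|B) = P(B|A)·P(A) / P(B)

P(the item is flagged defective) = 89/100 × 3/50 + 3/20 × 47/50
= 267/5000 + 141/1000 = 243/1250

P(the item is actually defective|the item is flagged defective) = (267/5000) / (243/1250) = 89/324

P(the item is actually defective|the item is flagged defective) = 89/324 ≈ 27.47%


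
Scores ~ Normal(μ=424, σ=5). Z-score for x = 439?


z = (x - μ)/σ = (439 - 424)/5 = 3.0

z = 3.0


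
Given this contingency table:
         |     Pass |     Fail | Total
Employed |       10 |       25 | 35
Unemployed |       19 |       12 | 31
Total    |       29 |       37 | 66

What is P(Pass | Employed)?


P(Pass | Employed) = 10/(10+25) = 10/35 = 2/7

P(Pass|Employed) = 2/7 ≈ 28.57%


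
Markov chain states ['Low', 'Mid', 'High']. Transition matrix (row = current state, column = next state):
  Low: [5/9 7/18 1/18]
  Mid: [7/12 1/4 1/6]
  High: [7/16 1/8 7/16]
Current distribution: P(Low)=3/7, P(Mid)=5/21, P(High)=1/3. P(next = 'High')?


P(next=High) = Σᵢ P(now=i)×P(i→High)
= 3/7×1/18 + 5/21×1/6 + 1/3×7/16
= 1/42 + 5/126 + 7/48 = 211/1008

P = 211/1008 ≈ 0.2093


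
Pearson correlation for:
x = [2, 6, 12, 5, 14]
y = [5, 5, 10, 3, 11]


n=5, Σx=39, Σy=34, Σxy=329, Σx²=405, Σy²=280
r = (5×329 - 39×34)/√((5×405 - 39²)(5×280 - 34²))
= 319/√(504×244) = 319/√122976 ≈ 319/350.6793 ≈ 0.9097

r ≈ 0.9097


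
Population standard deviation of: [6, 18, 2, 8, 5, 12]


Mean = 51/6 = 17/2
  (6-17/2)²=25/4
  (18-17/2)²=361/4
  (2-17/2)²=169/4
  (8-17/2)²=1/4
  (5-17/2)²=49/4
  (12-17/2)²=49/4
Σ(x-μ)² = 327/2
σ² = (327/2)/6 = 109/4

σ = √(109/4) ≈ 5.2202


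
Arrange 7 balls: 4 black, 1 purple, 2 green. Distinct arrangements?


7!/(4!×1!×2!) = 105

105


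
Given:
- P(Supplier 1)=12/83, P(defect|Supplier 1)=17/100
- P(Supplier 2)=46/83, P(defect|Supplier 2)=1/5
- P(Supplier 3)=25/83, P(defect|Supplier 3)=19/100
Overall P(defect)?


P(B) = Σ P(B|Aᵢ)×P(Aᵢ)
  17/100×12/83 = 51/2075
  1/5×46/83 = 46/415
  19/100×25/83 = 19/332
Sum = 1599/8300

P(defect) = 1599/8300 ≈ 19.27%


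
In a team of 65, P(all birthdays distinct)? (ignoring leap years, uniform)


P(all different) = Π(365-i)/365 for i=0..64
= (365/365)×(364/365)×...×(301/365)
= 0.002317

P ≈ 0.0023 ≈ 0.23%


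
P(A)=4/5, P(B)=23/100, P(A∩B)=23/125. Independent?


P(A)×P(B) = 23/125
P(A∩B) = 23/125
Equal ✓ → Independent

Yes, independent


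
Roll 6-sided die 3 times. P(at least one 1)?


P(no 1)^3 = (5/6)^3 = 125/216
P(≥1) = 1 - 125/216 = 91/216

P = 91/216 ≈ 42.13%


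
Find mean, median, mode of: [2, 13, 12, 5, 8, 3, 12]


Sorted: [2, 3, 5, 8, 12, 12, 13]
Mean = 55/7
Median = 8
Freq: {2: 1, 13: 1, 12: 2, 5: 1, 8: 1, 3: 1}
Mode: [12]

Mean=55/7, Median=8, Mode=12


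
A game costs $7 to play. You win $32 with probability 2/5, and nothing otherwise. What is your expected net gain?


E[gain] = (32-7)×2/5 + (-7)×3/5
= 10 - 21/5 = 29/5

Expected net gain = $29/5 ≈ $5.80


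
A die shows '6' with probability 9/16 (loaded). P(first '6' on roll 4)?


Geometric: P(X=4) = (1-p)^(k-1)×p = (7/16)^3×9/16 = 3087/65536

P(X=4) = 3087/65536 ≈ 4.71%


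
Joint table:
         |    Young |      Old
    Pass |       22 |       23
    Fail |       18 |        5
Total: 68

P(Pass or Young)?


P(Pass∨Young) = P(Pass) + P(Young) - P(Pass∧Young)
= (45 + 40 - 22)/68 = 63/68

P = 63/68 ≈ 92.65%


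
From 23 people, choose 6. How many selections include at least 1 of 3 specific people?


Complement: C(23,6) - C(20,6) = 100947 - 38760 = 62187

62187


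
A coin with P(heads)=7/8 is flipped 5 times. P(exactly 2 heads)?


Binomial: P(X=2) = C(5,2)×p^2×(1-p)^3
= 10 × 49/64 × 1/512 = 245/16384

P(X=2) = 245/16384 ≈ 1.50%


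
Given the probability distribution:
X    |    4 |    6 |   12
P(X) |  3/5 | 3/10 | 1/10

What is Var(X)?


E[X] = 27/5
E[X²] = 174/5
Var(X) = E[X²] - (E[X])² = 174/5 - 729/25 = 141/25

Var(X) = 141/25 ≈ 5.6400


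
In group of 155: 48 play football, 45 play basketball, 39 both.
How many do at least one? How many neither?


|A∪B| = 48+45-39 = 54
Neither = 155-54 = 101

At least one: 54; Neither: 101


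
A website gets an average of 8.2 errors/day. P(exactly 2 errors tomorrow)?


Poisson(λ=8.2): P(X=2) = e^(-λ)×λ^k/k!
= e^(-8.2) × 8.2^2 / 2!
≈ 0.00027465357 × 67.24 / 2 ≈ 0.009234

P(X=2) ≈ 0.009234 ≈ 0.92%


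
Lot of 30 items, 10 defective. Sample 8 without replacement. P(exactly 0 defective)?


Hypergeometric: C(10,0)×C(20,8)/C(30,8)
= 1×125970/5852925 = 646/30015

P(X=0) = 646/30015 ≈ 2.15%


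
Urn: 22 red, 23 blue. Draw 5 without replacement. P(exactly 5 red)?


Hypergeometric: C(22,5)×C(23,0)/C(45,5)
= 26334×1/1221759 = 38/1763

P(X=5) = 38/1763 ≈ 2.16%


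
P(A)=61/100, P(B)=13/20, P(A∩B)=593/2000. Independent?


P(A)×P(B) = 793/2000
P(A∩B) = 593/2000
Not equal → NOT independent

No, not independent


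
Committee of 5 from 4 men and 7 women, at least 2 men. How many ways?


Count by #men:
  2M,3W: C(4,2)×C(7,3)=210
  3M,2W: C(4,3)×C(7,2)=84
  4M,1W: C(4,4)×C(7,1)=7
Total = 301

301


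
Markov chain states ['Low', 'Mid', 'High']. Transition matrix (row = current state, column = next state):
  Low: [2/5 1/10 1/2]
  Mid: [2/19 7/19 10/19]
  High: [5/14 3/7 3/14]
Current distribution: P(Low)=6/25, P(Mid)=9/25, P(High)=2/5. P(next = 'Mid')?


P(next=Mid) = Σᵢ P(now=i)×P(i→Mid)
= 6/25×1/10 + 9/25×7/19 + 2/5×3/7
= 3/125 + 63/475 + 6/35 = 5454/16625

P = 5454/16625 ≈ 0.3281


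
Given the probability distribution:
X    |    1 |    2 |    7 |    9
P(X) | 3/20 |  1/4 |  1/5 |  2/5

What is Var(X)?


E[X] = 113/20
E[X²] = 867/20
Var(X) = E[X²] - (E[X])² = 867/20 - 12769/400 = 4571/400

Var(X) = 4571/400 ≈ 11.4275


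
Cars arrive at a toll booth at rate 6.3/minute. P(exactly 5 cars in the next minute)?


Poisson(λ=6.3): P(X=5) = e^(-λ)×λ^k/k!
= e^(-6.3) × 6.3^5 / 5!
≈ 0.001836304777 × 9924.36543 / 120 ≈ 0.151868

P(X=5) ≈ 0.151868 ≈ 15.19%


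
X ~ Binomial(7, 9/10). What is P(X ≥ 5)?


P(X ≥ 5) = Σ P(X=i) for i=5..7
P(X=5) = 1240029/10000000
P(X=6) = 3720087/10000000
P(X=7) = 4782969/10000000
Sum = 1948617/2000000

P(X ≥ 5) = 1948617/2000000 ≈ 97.43%


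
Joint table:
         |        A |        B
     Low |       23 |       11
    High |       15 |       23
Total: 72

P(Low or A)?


P(Low∨A) = P(Low) + P(A) - P(Low∧A)
= (34 + 38 - 23)/72 = 49/72

P = 49/72 ≈ 68.06%


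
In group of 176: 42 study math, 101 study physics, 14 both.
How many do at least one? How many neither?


|A∪B| = 42+101-14 = 129
Neither = 176-129 = 47

At least one: 129; Neither: 47


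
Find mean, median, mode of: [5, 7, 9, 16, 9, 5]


Sorted: [5, 5, 7, 9, 9, 16]
Mean = 51/6 = 17/2
Median = 8
Freq: {5: 2, 7: 1, 9: 2, 16: 1}
Mode: [5, 9]

Mean=17/2, Median=8, Mode=[5, 9]


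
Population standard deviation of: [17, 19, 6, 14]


Mean = 56/4 = 14
  (17-14)²=9
  (19-14)²=25
  (6-14)²=64
  (14-14)²=0
Σ(x-μ)² = 98
σ² = 98/4 = 49/2

σ = √(49/2) ≈ 4.9497


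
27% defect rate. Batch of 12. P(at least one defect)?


P(all good) = (73/100)^12 = 22902048046490258711521/1000000000000000000000000
P(≥1 defect) = 977097951953509741288479/1000000000000000000000000

P = 977097951953509741288479/1000000000000000000000000 ≈ 97.71%


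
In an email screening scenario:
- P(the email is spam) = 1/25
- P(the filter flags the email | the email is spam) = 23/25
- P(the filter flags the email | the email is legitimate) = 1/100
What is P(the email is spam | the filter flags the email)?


Using Bayes' theorem:
P(A|B) = P(B|A)·P(A) / P(B)

P(the filter flags the email) = 23/25 × 1/25 + 1/100 × 24/25
= 23/625 + 6/625 = 29/625

P(the email is spam|the filter flags the email) = (23/625) / (29/625) = 23/29

P(the email is spam|the filter flags the email) = 23/29 ≈ 79.31%


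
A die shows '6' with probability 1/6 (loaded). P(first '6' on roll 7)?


Geometric: P(X=7) = (1-p)^(k-1)×p = (5/6)^6×1/6 = 15625/279936

P(X=7) = 15625/279936 ≈ 5.58%


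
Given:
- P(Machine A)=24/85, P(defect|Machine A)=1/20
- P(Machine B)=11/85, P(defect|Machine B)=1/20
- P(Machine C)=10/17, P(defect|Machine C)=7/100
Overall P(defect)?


P(B) = Σ P(B|Aᵢ)×P(Aᵢ)
  1/20×24/85 = 6/425
  1/20×11/85 = 11/1700
  7/100×10/17 = 7/170
Sum = 21/340

P(defect) = 21/340 ≈ 6.18%


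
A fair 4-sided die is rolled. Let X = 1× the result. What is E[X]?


E[die] = (1+4)/2 = 5/2
E[X] = 1 × 5/2 = 5/2

E[X] = 5/2


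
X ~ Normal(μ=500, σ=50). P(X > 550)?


z = (550-500)/50 = 1.0
P(X > 550) = 1 - P(Z ≤ 1.0) = 1 - 0.8413 = 0.1587

P(X > 550) ≈ 0.1587


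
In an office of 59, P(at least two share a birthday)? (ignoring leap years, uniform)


P(all different) = Π(365-i)/365 for i=0..58
= 0.007011
P(match) = 1 - 0.007011 = 0.992989

P ≈ 0.9930 ≈ 99.30%


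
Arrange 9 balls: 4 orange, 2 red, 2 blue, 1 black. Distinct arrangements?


9!/(4!×2!×2!×1!) = 3780

3780


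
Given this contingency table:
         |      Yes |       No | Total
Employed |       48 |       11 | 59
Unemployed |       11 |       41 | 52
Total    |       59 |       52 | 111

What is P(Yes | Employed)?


P(Yes | Employed) = 48/(48+11) = 48/59

P(Yes|Employed) = 48/59 ≈ 81.36%


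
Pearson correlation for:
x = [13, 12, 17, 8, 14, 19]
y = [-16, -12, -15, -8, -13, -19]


n=6, Σx=83, Σy=-83, Σxy=-1214, Σx²=1223, Σy²=1219
r = (6×(-1214) - 83×(-83))/√((6×1223 - 83²)(6×1219 - (-83)²))
= -395/√(449×425) = -395/√190825 ≈ -395/436.8352 ≈ -0.9042

r ≈ -0.9042


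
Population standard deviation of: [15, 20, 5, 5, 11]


Mean = 56/5
  (15-56/5)²=361/25
  (20-56/5)²=1936/25
  (5-56/5)²=961/25
  (5-56/5)²=961/25
  (11-56/5)²=1/25
Σ(x-μ)² = 844/5
σ² = (844/5)/5 = 844/25

σ = √(844/25) ≈ 5.8103


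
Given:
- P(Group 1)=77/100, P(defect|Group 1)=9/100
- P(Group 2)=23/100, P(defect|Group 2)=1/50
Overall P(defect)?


P(B) = Σ P(B|Aᵢ)×P(Aᵢ)
  9/100×77/100 = 693/10000
  1/50×23/100 = 23/5000
Sum = 739/10000

P(defect) = 739/10000 ≈ 7.39%


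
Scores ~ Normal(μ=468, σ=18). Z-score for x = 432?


z = (x - μ)/σ = (432 - 468)/18 = -2.0

z = -2.0


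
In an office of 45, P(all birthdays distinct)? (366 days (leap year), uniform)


P(all different) = Π(366-i)/366 for i=0..44
= (366/366)×(365/366)×...×(322/366)
= 0.059503

P ≈ 0.0595 ≈ 5.95%


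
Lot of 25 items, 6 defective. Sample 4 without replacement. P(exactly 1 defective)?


Hypergeometric: C(6,1)×C(19,3)/C(25,4)
= 6×969/12650 = 2907/6325

P(X=1) = 2907/6325 ≈ 45.96%


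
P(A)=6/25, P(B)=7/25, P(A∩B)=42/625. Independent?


P(A)×P(B) = 42/625
P(A∩B) = 42/625
Equal ✓ → Independent

Yes, independent


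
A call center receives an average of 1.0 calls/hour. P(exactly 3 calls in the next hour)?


Poisson(λ=1.0): P(X=3) = e^(-λ)×λ^k/k!
= e^(-1.0) × 1.0^3 / 3!
≈ 0.3678794412 × 1 / 6 ≈ 0.061313

P(X=3) ≈ 0.061313 ≈ 6.13%


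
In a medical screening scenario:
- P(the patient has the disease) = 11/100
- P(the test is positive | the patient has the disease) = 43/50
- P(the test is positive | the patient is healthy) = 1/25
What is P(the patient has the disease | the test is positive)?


Using Bayes' theorem:
P(A|B) = P(B|A)·P(A) / P(B)

P(the test is positive) = 43/50 × 11/100 + 1/25 × 89/100
= 473/5000 + 89/2500 = 651/5000

P(the patient has the disease|the test is positive) = (473/5000) / (651/5000) = 473/651

P(the patient has the disease|the test is positive) = 473/651 ≈ 72.66%


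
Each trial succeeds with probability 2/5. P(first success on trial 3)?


Geometric: P(X=3) = (1-p)^(k-1)×p = (3/5)^2×2/5 = 18/125

P(X=3) = 18/125 ≈ 14.40%


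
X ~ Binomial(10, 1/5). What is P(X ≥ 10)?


P(X ≥ 10) = Σ P(X=i) for i=10..10
P(X=10) = 1/9765625
Sum = 1/9765625

P(X ≥ 10) = 1/9765625 ≈ 0.00%


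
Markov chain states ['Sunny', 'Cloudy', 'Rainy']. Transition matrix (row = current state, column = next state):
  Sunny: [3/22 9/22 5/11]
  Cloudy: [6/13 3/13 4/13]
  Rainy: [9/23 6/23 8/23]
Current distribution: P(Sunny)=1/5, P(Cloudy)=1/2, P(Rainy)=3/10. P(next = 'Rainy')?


P(next=Rainy) = Σᵢ P(now=i)×P(i→Rainy)
= 1/5×5/11 + 1/2×4/13 + 3/10×8/23
= 1/11 + 2/13 + 12/115 = 5741/16445

P = 5741/16445 ≈ 0.3491


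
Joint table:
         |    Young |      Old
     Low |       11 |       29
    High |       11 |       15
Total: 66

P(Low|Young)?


P(Low|Young) = 11/(11+11) = 11/22 = 1/2

P = 1/2 ≈ 50.00%


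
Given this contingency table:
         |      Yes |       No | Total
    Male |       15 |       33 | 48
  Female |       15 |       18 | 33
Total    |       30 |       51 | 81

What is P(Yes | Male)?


P(Yes | Male) = 15/(15+33) = 15/48 = 5/16

P(Yes|Male) = 5/16 ≈ 31.25%


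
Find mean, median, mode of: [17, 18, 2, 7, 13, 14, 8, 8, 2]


Sorted: [2, 2, 7, 8, 8, 13, 14, 17, 18]
Mean = 89/9
Median = 8
Freq: {17: 1, 18: 1, 2: 2, 7: 1, 13: 1, 14: 1, 8: 2}
Mode: [2, 8]

Mean=89/9, Median=8, Mode=[2, 8]


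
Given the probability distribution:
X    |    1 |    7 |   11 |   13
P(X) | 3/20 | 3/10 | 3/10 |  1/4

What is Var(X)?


E[X] = 44/5
E[X²] = 467/5
Var(X) = E[X²] - (E[X])² = 467/5 - 1936/25 = 399/25

Var(X) = 399/25 ≈ 15.9600


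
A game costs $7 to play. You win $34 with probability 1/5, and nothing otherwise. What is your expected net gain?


E[gain] = (34-7)×1/5 + (-7)×4/5
= 27/5 - 28/5 = -1/5

Expected net gain = $-1/5 ≈ $-0.20


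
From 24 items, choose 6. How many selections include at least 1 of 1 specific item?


Complement: C(24,6) - C(23,6) = 134596 - 100947 = 33649

33649


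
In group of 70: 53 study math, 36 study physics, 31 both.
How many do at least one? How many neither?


|A∪B| = 53+36-31 = 58
Neither = 70-58 = 12

At least one: 58; Neither: 12


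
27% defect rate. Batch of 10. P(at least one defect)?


P(all good) = (73/100)^10 = 4297625829703557649/100000000000000000000
P(≥1 defect) = 95702374170296442351/100000000000000000000

P = 95702374170296442351/100000000000000000000 ≈ 95.70%


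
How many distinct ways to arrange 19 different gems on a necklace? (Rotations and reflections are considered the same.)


Free circular arrangements: rotations and reflections both identified.
(n-1)!/2 = 18!/2 = 6402373705728000/2 = 3201186852864000

3201186852864000


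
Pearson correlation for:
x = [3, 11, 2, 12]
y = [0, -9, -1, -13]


n=4, Σx=28, Σy=-23, Σxy=-257, Σx²=278, Σy²=251
r = (4×(-257) - 28×(-23))/√((4×278 - 28²)(4×251 - (-23)²))
= -384/√(328×475) = -384/√155800 ≈ -384/394.7151 ≈ -0.9729

r ≈ -0.9729


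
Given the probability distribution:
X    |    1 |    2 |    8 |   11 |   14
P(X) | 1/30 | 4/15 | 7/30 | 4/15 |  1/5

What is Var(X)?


E[X] = 49/6
E[X²] = 175/2
Var(X) = E[X²] - (E[X])² = 175/2 - 2401/36 = 749/36

Var(X) = 749/36 ≈ 20.8056


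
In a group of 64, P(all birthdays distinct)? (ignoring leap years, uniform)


P(all different) = Π(365-i)/365 for i=0..63
= (365/365)×(364/365)×...×(302/365)
= 0.002810

P ≈ 0.0028 ≈ 0.28%


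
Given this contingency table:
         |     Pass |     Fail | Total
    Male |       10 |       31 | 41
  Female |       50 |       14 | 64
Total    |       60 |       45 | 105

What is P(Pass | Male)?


P(Pass | Male) = 10/(10+31) = 10/41

P(Pass|Male) = 10/41 ≈ 24.39%


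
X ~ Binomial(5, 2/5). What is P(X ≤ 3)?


P(X ≤ 3) = Σ P(X=i) for i=0..3
P(X=0) = 243/3125
P(X=1) = 162/625
P(X=2) = 216/625
P(X=3) = 144/625
Sum = 2853/3125

P(X ≤ 3) = 2853/3125 ≈ 91.30%


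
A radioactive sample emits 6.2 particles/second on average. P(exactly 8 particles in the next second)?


Poisson(λ=6.2): P(X=8) = e^(-λ)×λ^k/k!
= e^(-6.2) × 6.2^8 / 8!
≈ 0.002029430636 × 2183401.05585 / 40320 ≈ 0.109897

P(X=8) ≈ 0.109897 ≈ 10.99%


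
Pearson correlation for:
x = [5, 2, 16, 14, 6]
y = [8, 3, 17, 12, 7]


n=5, Σx=43, Σy=47, Σxy=528, Σx²=517, Σy²=555
r = (5×528 - 43×47)/√((5×517 - 43²)(5×555 - 47²))
= 619/√(736×566) = 619/√416576 ≈ 619/645.4270 ≈ 0.9591

r ≈ 0.9591


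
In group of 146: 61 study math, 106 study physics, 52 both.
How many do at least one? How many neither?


|A∪B| = 61+106-52 = 115
Neither = 146-115 = 31

At least one: 115; Neither: 31


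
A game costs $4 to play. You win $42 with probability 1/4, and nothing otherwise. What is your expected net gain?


E[gain] = (42-4)×1/4 + (-4)×3/4
= 19/2 - 3 = 13/2

Expected net gain = $13/2 ≈ $6.50


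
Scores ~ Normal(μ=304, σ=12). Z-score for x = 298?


z = (x - μ)/σ = (298 - 304)/12 = -0.5

z = -0.5


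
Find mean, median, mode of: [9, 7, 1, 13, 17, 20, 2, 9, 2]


Sorted: [1, 2, 2, 7, 9, 9, 13, 17, 20]
Mean = 80/9
Median = 9
Freq: {9: 2, 7: 1, 1: 1, 13: 1, 17: 1, 20: 1, 2: 2}
Mode: [2, 9]

Mean=80/9, Median=9, Mode=[2, 9]


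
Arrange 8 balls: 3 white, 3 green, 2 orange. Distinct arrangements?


8!/(3!×3!×2!) = 560

560


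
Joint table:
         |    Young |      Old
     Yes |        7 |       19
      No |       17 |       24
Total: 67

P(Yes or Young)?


P(Yes∨Young) = P(Yes) + P(Young) - P(Yes∧Young)
= (26 + 24 - 7)/67 = 43/67

P = 43/67 ≈ 64.18%


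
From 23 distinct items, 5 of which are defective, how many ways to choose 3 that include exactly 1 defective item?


Choose 1 of the 5 defective items and 2 of the other 18 items:
C(5,1)×C(18,2) = 5×153 = 765

765


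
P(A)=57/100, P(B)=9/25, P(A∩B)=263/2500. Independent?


P(A)×P(B) = 513/2500
P(A∩B) = 263/2500
Not equal → NOT independent

No, not independent


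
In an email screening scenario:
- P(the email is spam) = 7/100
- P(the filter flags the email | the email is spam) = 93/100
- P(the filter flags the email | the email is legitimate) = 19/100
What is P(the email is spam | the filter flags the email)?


Using Bayes' theorem:
P(A|B) = P(B|A)·P(A) / P(B)

P(the filter flags the email) = 93/100 × 7/100 + 19/100 × 93/100
= 651/10000 + 1767/10000 = 1209/5000

P(the email is spam|the filter flags the email) = (651/10000) / (1209/5000) = 7/26

P(the email is spam|the filter flags the email) = 7/26 ≈ 26.92%


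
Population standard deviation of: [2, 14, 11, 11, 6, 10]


Mean = 54/6 = 9
  (2-9)²=49
  (14-9)²=25
  (11-9)²=4
  (11-9)²=4
  (6-9)²=9
  (10-9)²=1
Σ(x-μ)² = 92
σ² = 92/6 = 46/3

σ = √(46/3) ≈ 3.9158


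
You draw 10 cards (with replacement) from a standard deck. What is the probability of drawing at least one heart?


P(not a heart) = 39/52 = 3/4
P(none in 10 draws) = (3/4)^10 = 59049/1048576
P(≥1 heart) = 1 - 59049/1048576 = 989527/1048576

P = 989527/1048576 ≈ 94.37%


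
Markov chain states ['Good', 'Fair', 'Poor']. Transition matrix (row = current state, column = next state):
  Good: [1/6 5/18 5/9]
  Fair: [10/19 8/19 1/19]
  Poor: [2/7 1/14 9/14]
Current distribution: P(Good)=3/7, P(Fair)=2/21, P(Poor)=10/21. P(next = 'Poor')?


P(next=Poor) = Σᵢ P(now=i)×P(i→Poor)
= 3/7×5/9 + 2/21×1/19 + 10/21×9/14
= 5/21 + 2/399 + 15/49 = 1534/2793

P = 1534/2793 ≈ 0.5492


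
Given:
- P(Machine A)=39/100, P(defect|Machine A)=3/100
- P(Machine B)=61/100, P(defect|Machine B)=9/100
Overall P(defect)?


P(B) = Σ P(B|Aᵢ)×P(Aᵢ)
  3/100×39/100 = 117/10000
  9/100×61/100 = 549/10000
Sum = 333/5000

P(defect) = 333/5000 ≈ 6.66%


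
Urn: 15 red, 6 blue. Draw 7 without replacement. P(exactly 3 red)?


Hypergeometric: C(15,3)×C(6,4)/C(21,7)
= 455×15/116280 = 455/7752

P(X=3) = 455/7752 ≈ 5.87%


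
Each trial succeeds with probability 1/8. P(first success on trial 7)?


Geometric: P(X=7) = (1-p)^(k-1)×p = (7/8)^6×1/8 = 117649/2097152

P(X=7) = 117649/2097152 ≈ 5.61%


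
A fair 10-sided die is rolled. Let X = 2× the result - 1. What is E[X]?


E[die] = (1+10)/2 = 11/2
E[X] = 2×11/2 - 1 = 10

E[X] = 10


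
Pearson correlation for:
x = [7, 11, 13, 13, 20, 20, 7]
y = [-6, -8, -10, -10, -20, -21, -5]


n=7, Σx=91, Σy=-80, Σxy=-1245, Σx²=1357, Σy²=1166
r = (7×(-1245) - 91×(-80))/√((7×1357 - 91²)(7×1166 - (-80)²))
= -1435/√(1218×1762) = -1435/√2146116 ≈ -1435/1464.9628 ≈ -0.9795

r ≈ -0.9795


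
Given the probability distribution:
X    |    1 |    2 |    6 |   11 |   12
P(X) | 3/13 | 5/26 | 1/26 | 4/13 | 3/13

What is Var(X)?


E[X] = 7
E[X²] = 947/13
Var(X) = E[X²] - (E[X])² = 947/13 - 49 = 310/13

Var(X) = 310/13 ≈ 23.8462


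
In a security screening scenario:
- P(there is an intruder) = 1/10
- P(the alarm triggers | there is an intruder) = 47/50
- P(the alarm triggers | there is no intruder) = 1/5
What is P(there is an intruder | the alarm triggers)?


Using Bayes' theorem:
P(A|B) = P(B|A)·P(A) / P(B)

P(the alarm triggers) = 47/50 × 1/10 + 1/5 × 9/10
= 47/500 + 9/50 = 137/500

P(there is an intruder|the alarm triggers) = (47/500) / (137/500) = 47/137

P(there is an intruder|the alarm triggers) = 47/137 ≈ 34.31%


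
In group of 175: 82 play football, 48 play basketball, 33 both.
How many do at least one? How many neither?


|A∪B| = 82+48-33 = 97
Neither = 175-97 = 78

At least one: 97; Neither: 78


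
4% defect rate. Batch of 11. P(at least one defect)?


P(all good) = (24/25)^11 = 1521681143169024/2384185791015625
P(≥1 defect) = 862504647846601/2384185791015625

P = 862504647846601/2384185791015625 ≈ 36.18%


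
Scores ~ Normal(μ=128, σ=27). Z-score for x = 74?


z = (x - μ)/σ = (74 - 128)/27 = -2.0

z = -2.0


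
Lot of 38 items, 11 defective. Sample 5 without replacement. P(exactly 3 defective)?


Hypergeometric: C(11,3)×C(27,2)/C(38,5)
= 165×351/501942 = 19305/167314

P(X=3) = 19305/167314 ≈ 11.54%


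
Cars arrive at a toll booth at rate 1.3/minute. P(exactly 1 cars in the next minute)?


Poisson(λ=1.3): P(X=1) = e^(-λ)×λ^k/k!
= e^(-1.3) × 1.3^1 / 1!
≈ 0.272531793 × 1.3 / 1 ≈ 0.354291

P(X=1) ≈ 0.354291 ≈ 35.43%


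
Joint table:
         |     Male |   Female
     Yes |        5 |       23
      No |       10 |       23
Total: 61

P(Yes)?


P(Yes) = (5+23)/61 = 28/61

P(Yes) = 28/61 ≈ 45.90%


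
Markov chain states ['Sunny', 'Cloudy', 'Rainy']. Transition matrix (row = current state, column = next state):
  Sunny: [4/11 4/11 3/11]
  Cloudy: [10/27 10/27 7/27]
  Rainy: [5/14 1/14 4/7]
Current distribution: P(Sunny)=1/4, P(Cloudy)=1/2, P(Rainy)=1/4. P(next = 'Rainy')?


P(next=Rainy) = Σᵢ P(now=i)×P(i→Rainy)
= 1/4×3/11 + 1/2×7/27 + 1/4×4/7
= 3/44 + 7/54 + 1/7 = 2833/8316

P = 2833/8316 ≈ 0.3407


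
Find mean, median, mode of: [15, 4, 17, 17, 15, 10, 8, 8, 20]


Sorted: [4, 8, 8, 10, 15, 15, 17, 17, 20]
Mean = 114/9 = 38/3
Median = 15
Freq: {15: 2, 4: 1, 17: 2, 10: 1, 8: 2, 20: 1}
Mode: [8, 15, 17]

Mean=38/3, Median=15, Mode=[8, 15, 17]


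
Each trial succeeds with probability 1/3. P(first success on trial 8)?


Geometric: P(X=8) = (1-p)^(k-1)×p = (2/3)^7×1/3 = 128/6561

P(X=8) = 128/6561 ≈ 1.95%


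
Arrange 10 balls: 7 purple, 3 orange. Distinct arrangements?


10!/(7!×3!) = 120

120


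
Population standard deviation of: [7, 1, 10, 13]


Mean = 31/4
  (7-31/4)²=9/16
  (1-31/4)²=729/16
  (10-31/4)²=81/16
  (13-31/4)²=441/16
Σ(x-μ)² = 315/4
σ² = (315/4)/4 = 315/16

σ = √(315/16) ≈ 4.4371


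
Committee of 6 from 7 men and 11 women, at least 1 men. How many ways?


Count by #men:
  1M,5W: C(7,1)×C(11,5)=3234
  2M,4W: C(7,2)×C(11,4)=6930
  3M,3W: C(7,3)×C(11,3)=5775
  4M,2W: C(7,4)×C(11,2)=1925
  5M,1W: C(7,5)×C(11,1)=231
  6M,0W: C(7,6)×C(11,0)=7
Total = 18102

18102


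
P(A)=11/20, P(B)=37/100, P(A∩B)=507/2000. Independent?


P(A)×P(B) = 407/2000
P(A∩B) = 507/2000
Not equal → NOT independent

No, not independent


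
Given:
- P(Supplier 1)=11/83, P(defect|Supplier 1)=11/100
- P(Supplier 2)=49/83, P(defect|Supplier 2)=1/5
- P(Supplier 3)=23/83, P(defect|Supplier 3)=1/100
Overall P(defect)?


P(B) = Σ P(B|Aᵢ)×P(Aᵢ)
  11/100×11/83 = 121/8300
  1/5×49/83 = 49/415
  1/100×23/83 = 23/8300
Sum = 281/2075

P(defect) = 281/2075 ≈ 13.54%


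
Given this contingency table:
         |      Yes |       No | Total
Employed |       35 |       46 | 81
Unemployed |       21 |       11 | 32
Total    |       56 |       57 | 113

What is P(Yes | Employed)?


P(Yes | Employed) = 35/(35+46) = 35/81

P(Yes|Employed) = 35/81 ≈ 43.21%


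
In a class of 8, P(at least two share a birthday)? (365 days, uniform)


P(all different) = Π(365-i)/365 for i=0..7
= 0.925665
P(match) = 1 - 0.925665 = 0.074335

P ≈ 0.0743 ≈ 7.43%


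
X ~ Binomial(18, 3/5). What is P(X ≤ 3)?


P(X ≤ 3) = Σ P(X=i) for i=0..3
P(X=0) = 262144/3814697265625
P(X=1) = 7077888/3814697265625
P(X=2) = 90243072/3814697265625
P(X=3) = 721944576/3814697265625
Sum = 163905536/762939453125

P(X ≤ 3) = 163905536/762939453125 ≈ 0.02%


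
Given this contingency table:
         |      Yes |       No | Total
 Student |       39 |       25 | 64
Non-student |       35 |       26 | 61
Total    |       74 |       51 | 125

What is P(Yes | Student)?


P(Yes | Student) = 39/(39+25) = 39/64

P(Yes|Student) = 39/64 ≈ 60.94%


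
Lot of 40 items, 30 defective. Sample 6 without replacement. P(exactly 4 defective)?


Hypergeometric: C(30,4)×C(10,2)/C(40,6)
= 27405×45/3838380 = 11745/36556

P(X=4) = 11745/36556 ≈ 32.13%


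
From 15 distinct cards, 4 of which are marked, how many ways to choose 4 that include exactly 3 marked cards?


Choose 3 of the 4 marked cards and 1 of the other 11 cards:
C(4,3)×C(11,1) = 4×11 = 44

44


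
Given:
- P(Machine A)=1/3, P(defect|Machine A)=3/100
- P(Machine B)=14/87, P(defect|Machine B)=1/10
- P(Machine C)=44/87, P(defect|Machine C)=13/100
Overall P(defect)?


P(B) = Σ P(B|Aᵢ)×P(Aᵢ)
  3/100×1/3 = 1/100
  1/10×14/87 = 7/435
  13/100×44/87 = 143/2175
Sum = 799/8700

P(defect) = 799/8700 ≈ 9.18%


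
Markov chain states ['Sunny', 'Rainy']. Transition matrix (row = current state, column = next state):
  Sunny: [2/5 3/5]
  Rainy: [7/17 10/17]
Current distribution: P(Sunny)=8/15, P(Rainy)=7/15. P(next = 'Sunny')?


P(next=Sunny) = Σᵢ P(now=i)×P(i→Sunny)
= 8/15×2/5 + 7/15×7/17
= 16/75 + 49/255 = 517/1275

P = 517/1275 ≈ 0.4055


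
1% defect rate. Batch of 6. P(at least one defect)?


P(all good) = (99/100)^6 = 941480149401/1000000000000
P(≥1 defect) = 58519850599/1000000000000

P = 58519850599/1000000000000 ≈ 5.85%


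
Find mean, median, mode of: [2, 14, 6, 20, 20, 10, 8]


Sorted: [2, 6, 8, 10, 14, 20, 20]
Mean = 80/7
Median = 10
Freq: {2: 1, 14: 1, 6: 1, 20: 2, 10: 1, 8: 1}
Mode: [20]

Mean=80/7, Median=10, Mode=20


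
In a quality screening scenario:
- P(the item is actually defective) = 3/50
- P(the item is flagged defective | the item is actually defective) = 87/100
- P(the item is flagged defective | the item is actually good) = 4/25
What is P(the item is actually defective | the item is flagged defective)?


Using Bayes' theorem:
P(A|B) = P(B|A)·P(A) / P(B)

P(the item is flagged defective) = 87/100 × 3/50 + 4/25 × 47/50
= 261/5000 + 94/625 = 1013/5000

P(the item is actually defective|the item is flagged defective) = (261/5000) / (1013/5000) = 261/1013

P(the item is actually defective|the item is flagged defective) = 261/1013 ≈ 25.77%


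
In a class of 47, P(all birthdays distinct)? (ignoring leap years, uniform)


P(all different) = Π(365-i)/365 for i=0..46
= (365/365)×(364/365)×...×(319/365)
= 0.045226

P ≈ 0.0452 ≈ 4.52%


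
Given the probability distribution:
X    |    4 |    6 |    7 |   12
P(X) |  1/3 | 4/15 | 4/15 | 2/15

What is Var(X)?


E[X] = 32/5
E[X²] = 236/5
Var(X) = E[X²] - (E[X])² = 236/5 - 1024/25 = 156/25

Var(X) = 156/25 ≈ 6.2400
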